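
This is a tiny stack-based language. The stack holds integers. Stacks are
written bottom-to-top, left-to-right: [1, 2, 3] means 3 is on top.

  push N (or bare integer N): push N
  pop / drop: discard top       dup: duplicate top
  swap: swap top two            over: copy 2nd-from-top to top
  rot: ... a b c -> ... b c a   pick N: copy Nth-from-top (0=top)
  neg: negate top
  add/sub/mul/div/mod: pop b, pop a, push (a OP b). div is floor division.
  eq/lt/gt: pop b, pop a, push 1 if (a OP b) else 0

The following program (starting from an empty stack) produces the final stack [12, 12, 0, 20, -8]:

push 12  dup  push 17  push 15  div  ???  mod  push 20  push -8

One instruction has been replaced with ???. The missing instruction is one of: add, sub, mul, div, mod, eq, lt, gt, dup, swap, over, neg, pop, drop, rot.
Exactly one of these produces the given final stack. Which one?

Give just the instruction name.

Stack before ???: [12, 12, 1]
Stack after ???:  [12, 12, 1, 1]
The instruction that transforms [12, 12, 1] -> [12, 12, 1, 1] is: dup

Answer: dup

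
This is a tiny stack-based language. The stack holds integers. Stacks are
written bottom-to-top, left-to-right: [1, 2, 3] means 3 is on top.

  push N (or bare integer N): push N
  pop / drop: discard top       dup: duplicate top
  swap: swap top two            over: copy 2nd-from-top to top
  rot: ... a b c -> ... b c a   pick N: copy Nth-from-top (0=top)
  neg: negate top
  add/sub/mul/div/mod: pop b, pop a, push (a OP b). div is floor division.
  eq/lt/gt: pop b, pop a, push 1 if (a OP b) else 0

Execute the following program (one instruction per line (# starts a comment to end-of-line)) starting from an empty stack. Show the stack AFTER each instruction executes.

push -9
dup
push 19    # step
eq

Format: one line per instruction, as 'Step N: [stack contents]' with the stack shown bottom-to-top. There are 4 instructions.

Step 1: [-9]
Step 2: [-9, -9]
Step 3: [-9, -9, 19]
Step 4: [-9, 0]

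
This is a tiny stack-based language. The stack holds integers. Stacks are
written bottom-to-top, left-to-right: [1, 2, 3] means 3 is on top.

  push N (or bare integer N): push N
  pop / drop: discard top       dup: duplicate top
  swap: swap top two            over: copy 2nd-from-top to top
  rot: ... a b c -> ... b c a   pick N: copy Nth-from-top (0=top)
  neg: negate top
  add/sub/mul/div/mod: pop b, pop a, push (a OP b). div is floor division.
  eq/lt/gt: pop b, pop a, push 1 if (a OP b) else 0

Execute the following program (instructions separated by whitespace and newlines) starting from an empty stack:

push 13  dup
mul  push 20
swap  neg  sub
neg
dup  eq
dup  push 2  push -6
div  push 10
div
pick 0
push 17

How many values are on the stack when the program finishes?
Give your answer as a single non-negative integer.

After 'push 13': stack = [13] (depth 1)
After 'dup': stack = [13, 13] (depth 2)
After 'mul': stack = [169] (depth 1)
After 'push 20': stack = [169, 20] (depth 2)
After 'swap': stack = [20, 169] (depth 2)
After 'neg': stack = [20, -169] (depth 2)
After 'sub': stack = [189] (depth 1)
After 'neg': stack = [-189] (depth 1)
After 'dup': stack = [-189, -189] (depth 2)
After 'eq': stack = [1] (depth 1)
After 'dup': stack = [1, 1] (depth 2)
After 'push 2': stack = [1, 1, 2] (depth 3)
After 'push -6': stack = [1, 1, 2, -6] (depth 4)
After 'div': stack = [1, 1, -1] (depth 3)
After 'push 10': stack = [1, 1, -1, 10] (depth 4)
After 'div': stack = [1, 1, -1] (depth 3)
After 'pick 0': stack = [1, 1, -1, -1] (depth 4)
After 'push 17': stack = [1, 1, -1, -1, 17] (depth 5)

Answer: 5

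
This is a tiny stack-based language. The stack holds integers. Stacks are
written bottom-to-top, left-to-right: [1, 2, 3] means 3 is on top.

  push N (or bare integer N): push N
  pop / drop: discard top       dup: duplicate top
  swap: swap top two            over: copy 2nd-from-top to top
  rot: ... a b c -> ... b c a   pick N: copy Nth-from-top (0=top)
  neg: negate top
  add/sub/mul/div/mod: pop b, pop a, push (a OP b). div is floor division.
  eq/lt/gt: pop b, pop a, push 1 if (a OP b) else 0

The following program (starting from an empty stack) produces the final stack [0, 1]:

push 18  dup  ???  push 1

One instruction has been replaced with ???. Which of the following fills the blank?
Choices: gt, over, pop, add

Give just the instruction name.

Stack before ???: [18, 18]
Stack after ???:  [0]
Checking each choice:
  gt: MATCH
  over: produces [18, 18, 18, 1]
  pop: produces [18, 1]
  add: produces [36, 1]


Answer: gt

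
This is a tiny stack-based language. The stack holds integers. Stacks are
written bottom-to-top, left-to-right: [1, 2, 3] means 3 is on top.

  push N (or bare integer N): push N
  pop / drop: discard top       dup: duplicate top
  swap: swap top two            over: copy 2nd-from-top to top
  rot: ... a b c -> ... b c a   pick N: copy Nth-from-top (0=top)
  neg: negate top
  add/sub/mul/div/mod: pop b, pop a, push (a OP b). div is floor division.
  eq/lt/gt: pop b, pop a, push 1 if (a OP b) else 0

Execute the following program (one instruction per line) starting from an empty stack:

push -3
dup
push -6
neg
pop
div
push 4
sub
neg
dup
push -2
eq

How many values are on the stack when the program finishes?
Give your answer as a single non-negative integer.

After 'push -3': stack = [-3] (depth 1)
After 'dup': stack = [-3, -3] (depth 2)
After 'push -6': stack = [-3, -3, -6] (depth 3)
After 'neg': stack = [-3, -3, 6] (depth 3)
After 'pop': stack = [-3, -3] (depth 2)
After 'div': stack = [1] (depth 1)
After 'push 4': stack = [1, 4] (depth 2)
After 'sub': stack = [-3] (depth 1)
After 'neg': stack = [3] (depth 1)
After 'dup': stack = [3, 3] (depth 2)
After 'push -2': stack = [3, 3, -2] (depth 3)
After 'eq': stack = [3, 0] (depth 2)

Answer: 2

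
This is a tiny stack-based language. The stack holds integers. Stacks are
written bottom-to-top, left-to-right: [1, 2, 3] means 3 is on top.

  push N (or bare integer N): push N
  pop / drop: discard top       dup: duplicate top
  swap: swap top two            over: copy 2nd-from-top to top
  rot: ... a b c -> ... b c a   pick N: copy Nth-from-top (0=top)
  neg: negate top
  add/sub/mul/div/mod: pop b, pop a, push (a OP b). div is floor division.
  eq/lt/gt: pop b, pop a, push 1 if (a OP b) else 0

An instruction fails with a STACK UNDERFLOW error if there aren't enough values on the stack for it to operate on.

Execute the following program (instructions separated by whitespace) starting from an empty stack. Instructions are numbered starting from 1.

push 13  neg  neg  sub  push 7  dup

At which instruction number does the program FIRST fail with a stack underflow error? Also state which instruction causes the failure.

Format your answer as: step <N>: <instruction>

Step 1 ('push 13'): stack = [13], depth = 1
Step 2 ('neg'): stack = [-13], depth = 1
Step 3 ('neg'): stack = [13], depth = 1
Step 4 ('sub'): needs 2 value(s) but depth is 1 — STACK UNDERFLOW

Answer: step 4: sub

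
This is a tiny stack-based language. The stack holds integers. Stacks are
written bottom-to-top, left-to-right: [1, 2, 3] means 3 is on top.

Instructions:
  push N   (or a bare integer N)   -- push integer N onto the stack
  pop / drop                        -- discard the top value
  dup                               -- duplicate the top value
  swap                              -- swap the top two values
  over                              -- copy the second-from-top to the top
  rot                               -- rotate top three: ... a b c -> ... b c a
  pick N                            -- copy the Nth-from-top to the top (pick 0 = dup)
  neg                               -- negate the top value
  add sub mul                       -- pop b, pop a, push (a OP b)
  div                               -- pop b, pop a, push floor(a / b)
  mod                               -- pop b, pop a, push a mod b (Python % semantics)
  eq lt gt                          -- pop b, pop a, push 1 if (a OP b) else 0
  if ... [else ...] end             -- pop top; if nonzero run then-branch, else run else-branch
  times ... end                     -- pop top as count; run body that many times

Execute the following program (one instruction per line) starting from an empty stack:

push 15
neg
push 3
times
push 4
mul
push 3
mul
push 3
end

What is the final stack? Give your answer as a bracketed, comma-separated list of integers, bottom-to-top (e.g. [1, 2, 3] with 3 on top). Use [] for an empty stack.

After 'push 15': [15]
After 'neg': [-15]
After 'push 3': [-15, 3]
After 'times': [-15]
After 'push 4': [-15, 4]
After 'mul': [-60]
After 'push 3': [-60, 3]
After 'mul': [-180]
After 'push 3': [-180, 3]
After 'push 4': [-180, 3, 4]
After 'mul': [-180, 12]
After 'push 3': [-180, 12, 3]
After 'mul': [-180, 36]
After 'push 3': [-180, 36, 3]
After 'push 4': [-180, 36, 3, 4]
After 'mul': [-180, 36, 12]
After 'push 3': [-180, 36, 12, 3]
After 'mul': [-180, 36, 36]
After 'push 3': [-180, 36, 36, 3]

Answer: [-180, 36, 36, 3]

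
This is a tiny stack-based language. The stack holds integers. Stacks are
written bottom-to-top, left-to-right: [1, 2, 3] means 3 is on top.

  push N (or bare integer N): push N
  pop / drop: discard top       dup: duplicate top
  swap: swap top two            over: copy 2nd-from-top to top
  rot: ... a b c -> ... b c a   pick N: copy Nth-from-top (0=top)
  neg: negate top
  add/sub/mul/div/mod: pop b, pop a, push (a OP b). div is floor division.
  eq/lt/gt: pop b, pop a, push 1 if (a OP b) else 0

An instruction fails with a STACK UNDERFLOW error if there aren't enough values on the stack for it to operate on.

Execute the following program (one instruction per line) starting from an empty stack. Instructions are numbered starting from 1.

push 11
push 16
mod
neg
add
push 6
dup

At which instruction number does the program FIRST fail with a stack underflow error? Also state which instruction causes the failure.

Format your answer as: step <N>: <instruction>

Step 1 ('push 11'): stack = [11], depth = 1
Step 2 ('push 16'): stack = [11, 16], depth = 2
Step 3 ('mod'): stack = [11], depth = 1
Step 4 ('neg'): stack = [-11], depth = 1
Step 5 ('add'): needs 2 value(s) but depth is 1 — STACK UNDERFLOW

Answer: step 5: add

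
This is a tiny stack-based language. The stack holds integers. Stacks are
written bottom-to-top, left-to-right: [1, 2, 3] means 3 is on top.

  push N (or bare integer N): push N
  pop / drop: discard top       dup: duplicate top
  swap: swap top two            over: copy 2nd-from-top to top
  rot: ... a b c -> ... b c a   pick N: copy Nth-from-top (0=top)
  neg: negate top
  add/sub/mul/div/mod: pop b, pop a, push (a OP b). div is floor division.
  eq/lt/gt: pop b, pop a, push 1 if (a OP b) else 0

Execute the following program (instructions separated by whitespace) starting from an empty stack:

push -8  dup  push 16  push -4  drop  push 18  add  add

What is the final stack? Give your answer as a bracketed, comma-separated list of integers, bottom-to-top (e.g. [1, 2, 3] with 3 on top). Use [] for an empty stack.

After 'push -8': [-8]
After 'dup': [-8, -8]
After 'push 16': [-8, -8, 16]
After 'push -4': [-8, -8, 16, -4]
After 'drop': [-8, -8, 16]
After 'push 18': [-8, -8, 16, 18]
After 'add': [-8, -8, 34]
After 'add': [-8, 26]

Answer: [-8, 26]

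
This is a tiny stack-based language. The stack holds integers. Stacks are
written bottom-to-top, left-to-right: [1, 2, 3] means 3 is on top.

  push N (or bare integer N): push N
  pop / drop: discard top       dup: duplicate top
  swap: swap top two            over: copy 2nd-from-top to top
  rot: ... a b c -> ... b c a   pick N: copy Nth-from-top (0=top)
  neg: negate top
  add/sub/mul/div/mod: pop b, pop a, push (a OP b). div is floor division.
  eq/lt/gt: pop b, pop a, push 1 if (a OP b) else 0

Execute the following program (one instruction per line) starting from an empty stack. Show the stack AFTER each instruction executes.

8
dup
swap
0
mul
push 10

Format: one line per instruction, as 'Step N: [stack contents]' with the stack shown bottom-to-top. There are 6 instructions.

Step 1: [8]
Step 2: [8, 8]
Step 3: [8, 8]
Step 4: [8, 8, 0]
Step 5: [8, 0]
Step 6: [8, 0, 10]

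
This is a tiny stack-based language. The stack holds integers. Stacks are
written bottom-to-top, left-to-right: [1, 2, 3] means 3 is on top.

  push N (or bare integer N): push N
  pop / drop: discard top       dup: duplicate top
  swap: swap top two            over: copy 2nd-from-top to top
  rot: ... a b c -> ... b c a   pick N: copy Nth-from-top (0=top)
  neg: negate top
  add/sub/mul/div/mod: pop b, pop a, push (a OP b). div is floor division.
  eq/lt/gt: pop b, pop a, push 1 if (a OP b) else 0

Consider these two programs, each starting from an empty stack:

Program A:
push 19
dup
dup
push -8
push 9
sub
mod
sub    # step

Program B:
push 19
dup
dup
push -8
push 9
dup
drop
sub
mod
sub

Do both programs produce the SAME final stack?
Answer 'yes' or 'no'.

Program A trace:
  After 'push 19': [19]
  After 'dup': [19, 19]
  After 'dup': [19, 19, 19]
  After 'push -8': [19, 19, 19, -8]
  After 'push 9': [19, 19, 19, -8, 9]
  After 'sub': [19, 19, 19, -17]
  After 'mod': [19, 19, -15]
  After 'sub': [19, 34]
Program A final stack: [19, 34]

Program B trace:
  After 'push 19': [19]
  After 'dup': [19, 19]
  After 'dup': [19, 19, 19]
  After 'push -8': [19, 19, 19, -8]
  After 'push 9': [19, 19, 19, -8, 9]
  After 'dup': [19, 19, 19, -8, 9, 9]
  After 'drop': [19, 19, 19, -8, 9]
  After 'sub': [19, 19, 19, -17]
  After 'mod': [19, 19, -15]
  After 'sub': [19, 34]
Program B final stack: [19, 34]
Same: yes

Answer: yes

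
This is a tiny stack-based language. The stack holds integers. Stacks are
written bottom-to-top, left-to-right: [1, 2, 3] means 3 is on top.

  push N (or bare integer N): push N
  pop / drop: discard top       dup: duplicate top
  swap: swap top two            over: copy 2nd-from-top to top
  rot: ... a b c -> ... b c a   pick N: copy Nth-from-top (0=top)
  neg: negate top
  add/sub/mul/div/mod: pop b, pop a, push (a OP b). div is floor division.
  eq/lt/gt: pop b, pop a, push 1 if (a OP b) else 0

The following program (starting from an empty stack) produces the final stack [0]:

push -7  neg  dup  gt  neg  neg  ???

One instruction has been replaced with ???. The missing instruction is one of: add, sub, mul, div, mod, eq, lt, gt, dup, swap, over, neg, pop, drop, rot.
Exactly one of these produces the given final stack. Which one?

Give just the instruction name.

Stack before ???: [0]
Stack after ???:  [0]
The instruction that transforms [0] -> [0] is: neg

Answer: neg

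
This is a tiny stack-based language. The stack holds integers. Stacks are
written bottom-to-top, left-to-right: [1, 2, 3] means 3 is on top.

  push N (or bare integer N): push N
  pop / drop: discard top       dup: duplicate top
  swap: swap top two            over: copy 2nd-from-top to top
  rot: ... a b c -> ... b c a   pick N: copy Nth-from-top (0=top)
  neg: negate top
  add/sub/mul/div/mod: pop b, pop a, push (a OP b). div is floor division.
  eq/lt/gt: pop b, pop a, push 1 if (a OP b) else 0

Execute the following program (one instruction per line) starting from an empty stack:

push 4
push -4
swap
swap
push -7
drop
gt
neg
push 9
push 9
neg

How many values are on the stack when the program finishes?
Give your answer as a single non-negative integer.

After 'push 4': stack = [4] (depth 1)
After 'push -4': stack = [4, -4] (depth 2)
After 'swap': stack = [-4, 4] (depth 2)
After 'swap': stack = [4, -4] (depth 2)
After 'push -7': stack = [4, -4, -7] (depth 3)
After 'drop': stack = [4, -4] (depth 2)
After 'gt': stack = [1] (depth 1)
After 'neg': stack = [-1] (depth 1)
After 'push 9': stack = [-1, 9] (depth 2)
After 'push 9': stack = [-1, 9, 9] (depth 3)
After 'neg': stack = [-1, 9, -9] (depth 3)

Answer: 3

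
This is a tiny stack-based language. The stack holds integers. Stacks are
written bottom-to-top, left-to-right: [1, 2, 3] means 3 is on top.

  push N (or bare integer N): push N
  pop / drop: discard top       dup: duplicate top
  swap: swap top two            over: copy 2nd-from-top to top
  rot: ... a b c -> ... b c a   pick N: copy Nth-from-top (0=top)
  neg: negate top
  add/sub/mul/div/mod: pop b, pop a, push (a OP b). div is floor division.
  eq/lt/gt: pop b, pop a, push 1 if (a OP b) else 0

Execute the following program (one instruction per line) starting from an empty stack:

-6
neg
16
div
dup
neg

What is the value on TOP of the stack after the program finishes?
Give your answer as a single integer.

Answer: 0

Derivation:
After 'push -6': [-6]
After 'neg': [6]
After 'push 16': [6, 16]
After 'div': [0]
After 'dup': [0, 0]
After 'neg': [0, 0]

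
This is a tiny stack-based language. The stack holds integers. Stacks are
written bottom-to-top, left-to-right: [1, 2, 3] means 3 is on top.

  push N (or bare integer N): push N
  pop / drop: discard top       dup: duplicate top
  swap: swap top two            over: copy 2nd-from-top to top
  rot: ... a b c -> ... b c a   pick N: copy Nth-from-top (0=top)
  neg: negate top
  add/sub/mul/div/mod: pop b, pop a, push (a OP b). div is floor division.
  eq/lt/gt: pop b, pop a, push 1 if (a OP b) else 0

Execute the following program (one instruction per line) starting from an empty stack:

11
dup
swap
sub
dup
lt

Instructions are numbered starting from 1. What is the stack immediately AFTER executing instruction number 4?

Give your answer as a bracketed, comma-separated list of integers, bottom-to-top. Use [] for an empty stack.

Step 1 ('11'): [11]
Step 2 ('dup'): [11, 11]
Step 3 ('swap'): [11, 11]
Step 4 ('sub'): [0]

Answer: [0]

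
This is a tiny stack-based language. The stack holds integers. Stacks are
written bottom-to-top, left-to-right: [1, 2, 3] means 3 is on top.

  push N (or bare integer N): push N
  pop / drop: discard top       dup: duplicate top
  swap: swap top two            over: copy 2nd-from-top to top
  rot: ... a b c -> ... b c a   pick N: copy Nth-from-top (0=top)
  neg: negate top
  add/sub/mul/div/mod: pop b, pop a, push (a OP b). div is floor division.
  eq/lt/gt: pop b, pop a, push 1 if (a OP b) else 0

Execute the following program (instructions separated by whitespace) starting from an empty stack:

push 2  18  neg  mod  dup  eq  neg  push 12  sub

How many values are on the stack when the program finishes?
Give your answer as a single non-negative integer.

Answer: 1

Derivation:
After 'push 2': stack = [2] (depth 1)
After 'push 18': stack = [2, 18] (depth 2)
After 'neg': stack = [2, -18] (depth 2)
After 'mod': stack = [-16] (depth 1)
After 'dup': stack = [-16, -16] (depth 2)
After 'eq': stack = [1] (depth 1)
After 'neg': stack = [-1] (depth 1)
After 'push 12': stack = [-1, 12] (depth 2)
After 'sub': stack = [-13] (depth 1)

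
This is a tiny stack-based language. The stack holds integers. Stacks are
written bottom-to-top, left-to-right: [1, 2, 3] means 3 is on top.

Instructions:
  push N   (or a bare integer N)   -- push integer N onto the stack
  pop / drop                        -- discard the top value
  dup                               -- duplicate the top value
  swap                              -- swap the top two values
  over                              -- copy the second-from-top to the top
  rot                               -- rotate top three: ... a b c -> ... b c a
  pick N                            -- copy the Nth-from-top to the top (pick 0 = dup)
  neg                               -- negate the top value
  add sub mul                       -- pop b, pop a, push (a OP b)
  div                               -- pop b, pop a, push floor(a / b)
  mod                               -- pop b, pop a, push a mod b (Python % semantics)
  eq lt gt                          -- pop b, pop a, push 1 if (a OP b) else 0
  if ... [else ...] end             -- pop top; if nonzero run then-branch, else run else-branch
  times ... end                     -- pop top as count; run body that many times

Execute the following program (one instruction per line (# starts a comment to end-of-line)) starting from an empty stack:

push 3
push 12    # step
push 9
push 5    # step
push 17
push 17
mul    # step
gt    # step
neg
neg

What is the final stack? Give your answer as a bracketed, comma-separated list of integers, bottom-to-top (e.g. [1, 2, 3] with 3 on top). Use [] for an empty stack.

Answer: [3, 12, 9, 0]

Derivation:
After 'push 3': [3]
After 'push 12': [3, 12]
After 'push 9': [3, 12, 9]
After 'push 5': [3, 12, 9, 5]
After 'push 17': [3, 12, 9, 5, 17]
After 'push 17': [3, 12, 9, 5, 17, 17]
After 'mul': [3, 12, 9, 5, 289]
After 'gt': [3, 12, 9, 0]
After 'neg': [3, 12, 9, 0]
After 'neg': [3, 12, 9, 0]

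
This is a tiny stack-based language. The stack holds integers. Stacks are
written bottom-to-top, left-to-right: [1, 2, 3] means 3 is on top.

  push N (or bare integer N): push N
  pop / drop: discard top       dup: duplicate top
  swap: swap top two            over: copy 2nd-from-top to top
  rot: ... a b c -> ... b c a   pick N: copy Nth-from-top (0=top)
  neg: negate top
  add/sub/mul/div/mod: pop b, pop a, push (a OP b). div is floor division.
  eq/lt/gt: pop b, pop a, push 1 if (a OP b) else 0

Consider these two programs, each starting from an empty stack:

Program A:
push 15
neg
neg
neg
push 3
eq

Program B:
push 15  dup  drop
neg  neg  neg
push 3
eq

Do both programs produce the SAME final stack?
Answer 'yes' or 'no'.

Answer: yes

Derivation:
Program A trace:
  After 'push 15': [15]
  After 'neg': [-15]
  After 'neg': [15]
  After 'neg': [-15]
  After 'push 3': [-15, 3]
  After 'eq': [0]
Program A final stack: [0]

Program B trace:
  After 'push 15': [15]
  After 'dup': [15, 15]
  After 'drop': [15]
  After 'neg': [-15]
  After 'neg': [15]
  After 'neg': [-15]
  After 'push 3': [-15, 3]
  After 'eq': [0]
Program B final stack: [0]
Same: yes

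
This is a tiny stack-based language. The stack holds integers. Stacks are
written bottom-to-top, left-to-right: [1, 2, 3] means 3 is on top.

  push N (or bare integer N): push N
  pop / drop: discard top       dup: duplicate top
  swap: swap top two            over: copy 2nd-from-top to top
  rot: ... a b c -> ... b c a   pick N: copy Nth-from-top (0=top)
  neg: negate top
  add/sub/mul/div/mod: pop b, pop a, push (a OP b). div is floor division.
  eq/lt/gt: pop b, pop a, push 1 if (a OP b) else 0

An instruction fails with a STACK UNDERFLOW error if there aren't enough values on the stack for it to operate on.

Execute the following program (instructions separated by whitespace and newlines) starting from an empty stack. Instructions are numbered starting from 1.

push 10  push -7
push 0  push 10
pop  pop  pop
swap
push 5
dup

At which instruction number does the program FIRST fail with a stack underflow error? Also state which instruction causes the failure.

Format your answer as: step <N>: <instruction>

Step 1 ('push 10'): stack = [10], depth = 1
Step 2 ('push -7'): stack = [10, -7], depth = 2
Step 3 ('push 0'): stack = [10, -7, 0], depth = 3
Step 4 ('push 10'): stack = [10, -7, 0, 10], depth = 4
Step 5 ('pop'): stack = [10, -7, 0], depth = 3
Step 6 ('pop'): stack = [10, -7], depth = 2
Step 7 ('pop'): stack = [10], depth = 1
Step 8 ('swap'): needs 2 value(s) but depth is 1 — STACK UNDERFLOW

Answer: step 8: swap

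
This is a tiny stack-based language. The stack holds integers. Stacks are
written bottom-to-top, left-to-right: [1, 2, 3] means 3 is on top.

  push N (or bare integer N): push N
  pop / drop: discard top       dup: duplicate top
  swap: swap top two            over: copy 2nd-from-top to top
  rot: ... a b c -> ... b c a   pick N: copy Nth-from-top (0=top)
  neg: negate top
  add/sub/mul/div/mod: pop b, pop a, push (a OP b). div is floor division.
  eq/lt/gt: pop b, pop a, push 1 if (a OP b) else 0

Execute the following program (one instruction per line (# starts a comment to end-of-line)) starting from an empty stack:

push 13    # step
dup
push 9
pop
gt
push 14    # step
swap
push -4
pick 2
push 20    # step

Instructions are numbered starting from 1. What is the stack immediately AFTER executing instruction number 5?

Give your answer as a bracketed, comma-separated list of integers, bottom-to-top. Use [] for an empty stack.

Step 1 ('push 13'): [13]
Step 2 ('dup'): [13, 13]
Step 3 ('push 9'): [13, 13, 9]
Step 4 ('pop'): [13, 13]
Step 5 ('gt'): [0]

Answer: [0]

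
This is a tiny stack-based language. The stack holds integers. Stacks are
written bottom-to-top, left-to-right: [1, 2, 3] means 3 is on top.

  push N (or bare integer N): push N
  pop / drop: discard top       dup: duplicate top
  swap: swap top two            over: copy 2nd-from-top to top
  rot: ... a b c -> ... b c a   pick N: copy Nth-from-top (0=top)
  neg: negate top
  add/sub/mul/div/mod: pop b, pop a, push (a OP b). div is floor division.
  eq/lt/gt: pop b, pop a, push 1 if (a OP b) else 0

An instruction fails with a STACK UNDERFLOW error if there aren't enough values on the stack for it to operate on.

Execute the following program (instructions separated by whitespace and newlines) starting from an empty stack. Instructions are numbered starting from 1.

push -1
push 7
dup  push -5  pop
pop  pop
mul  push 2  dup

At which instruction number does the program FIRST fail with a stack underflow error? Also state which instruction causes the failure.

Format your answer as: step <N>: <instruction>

Answer: step 8: mul

Derivation:
Step 1 ('push -1'): stack = [-1], depth = 1
Step 2 ('push 7'): stack = [-1, 7], depth = 2
Step 3 ('dup'): stack = [-1, 7, 7], depth = 3
Step 4 ('push -5'): stack = [-1, 7, 7, -5], depth = 4
Step 5 ('pop'): stack = [-1, 7, 7], depth = 3
Step 6 ('pop'): stack = [-1, 7], depth = 2
Step 7 ('pop'): stack = [-1], depth = 1
Step 8 ('mul'): needs 2 value(s) but depth is 1 — STACK UNDERFLOW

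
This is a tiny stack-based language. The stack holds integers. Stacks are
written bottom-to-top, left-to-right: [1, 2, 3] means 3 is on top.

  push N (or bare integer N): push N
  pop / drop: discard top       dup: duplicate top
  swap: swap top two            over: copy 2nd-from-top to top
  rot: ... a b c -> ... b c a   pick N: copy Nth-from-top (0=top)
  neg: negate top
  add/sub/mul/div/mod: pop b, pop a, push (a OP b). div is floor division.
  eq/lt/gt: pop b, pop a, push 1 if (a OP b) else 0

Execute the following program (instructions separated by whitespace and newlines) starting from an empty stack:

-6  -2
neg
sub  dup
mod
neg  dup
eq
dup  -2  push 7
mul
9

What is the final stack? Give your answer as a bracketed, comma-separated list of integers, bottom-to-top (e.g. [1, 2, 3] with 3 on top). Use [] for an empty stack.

Answer: [1, 1, -14, 9]

Derivation:
After 'push -6': [-6]
After 'push -2': [-6, -2]
After 'neg': [-6, 2]
After 'sub': [-8]
After 'dup': [-8, -8]
After 'mod': [0]
After 'neg': [0]
After 'dup': [0, 0]
After 'eq': [1]
After 'dup': [1, 1]
After 'push -2': [1, 1, -2]
After 'push 7': [1, 1, -2, 7]
After 'mul': [1, 1, -14]
After 'push 9': [1, 1, -14, 9]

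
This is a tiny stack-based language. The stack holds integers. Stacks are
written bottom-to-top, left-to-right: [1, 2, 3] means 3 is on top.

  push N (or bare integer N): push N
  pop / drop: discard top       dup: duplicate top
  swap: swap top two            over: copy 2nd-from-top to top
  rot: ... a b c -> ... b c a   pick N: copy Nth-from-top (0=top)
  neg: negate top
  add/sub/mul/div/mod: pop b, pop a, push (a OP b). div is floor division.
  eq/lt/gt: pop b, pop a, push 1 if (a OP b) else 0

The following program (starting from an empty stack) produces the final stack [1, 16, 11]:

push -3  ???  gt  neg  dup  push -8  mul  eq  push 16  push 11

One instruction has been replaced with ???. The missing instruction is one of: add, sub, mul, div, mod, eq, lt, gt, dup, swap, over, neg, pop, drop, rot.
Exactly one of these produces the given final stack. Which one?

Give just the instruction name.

Stack before ???: [-3]
Stack after ???:  [-3, -3]
The instruction that transforms [-3] -> [-3, -3] is: dup

Answer: dup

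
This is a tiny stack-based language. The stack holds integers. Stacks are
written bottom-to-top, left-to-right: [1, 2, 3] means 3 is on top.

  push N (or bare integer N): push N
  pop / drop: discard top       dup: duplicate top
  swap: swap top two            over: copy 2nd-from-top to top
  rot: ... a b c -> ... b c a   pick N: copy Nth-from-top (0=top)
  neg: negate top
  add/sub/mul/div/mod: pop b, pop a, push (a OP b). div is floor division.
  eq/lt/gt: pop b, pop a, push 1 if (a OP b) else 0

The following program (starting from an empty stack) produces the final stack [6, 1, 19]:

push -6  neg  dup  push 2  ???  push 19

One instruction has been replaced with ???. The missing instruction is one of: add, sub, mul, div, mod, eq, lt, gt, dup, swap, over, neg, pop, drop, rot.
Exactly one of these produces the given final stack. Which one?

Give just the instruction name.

Stack before ???: [6, 6, 2]
Stack after ???:  [6, 1]
The instruction that transforms [6, 6, 2] -> [6, 1] is: gt

Answer: gt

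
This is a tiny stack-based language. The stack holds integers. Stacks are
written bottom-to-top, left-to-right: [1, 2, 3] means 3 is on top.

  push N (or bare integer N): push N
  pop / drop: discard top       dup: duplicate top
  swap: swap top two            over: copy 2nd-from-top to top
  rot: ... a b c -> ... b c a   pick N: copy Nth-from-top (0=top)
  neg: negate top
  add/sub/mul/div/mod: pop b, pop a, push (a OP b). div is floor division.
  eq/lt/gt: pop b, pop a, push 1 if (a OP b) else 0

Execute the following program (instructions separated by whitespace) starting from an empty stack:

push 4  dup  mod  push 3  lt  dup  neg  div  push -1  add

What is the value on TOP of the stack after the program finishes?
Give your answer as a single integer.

After 'push 4': [4]
After 'dup': [4, 4]
After 'mod': [0]
After 'push 3': [0, 3]
After 'lt': [1]
After 'dup': [1, 1]
After 'neg': [1, -1]
After 'div': [-1]
After 'push -1': [-1, -1]
After 'add': [-2]

Answer: -2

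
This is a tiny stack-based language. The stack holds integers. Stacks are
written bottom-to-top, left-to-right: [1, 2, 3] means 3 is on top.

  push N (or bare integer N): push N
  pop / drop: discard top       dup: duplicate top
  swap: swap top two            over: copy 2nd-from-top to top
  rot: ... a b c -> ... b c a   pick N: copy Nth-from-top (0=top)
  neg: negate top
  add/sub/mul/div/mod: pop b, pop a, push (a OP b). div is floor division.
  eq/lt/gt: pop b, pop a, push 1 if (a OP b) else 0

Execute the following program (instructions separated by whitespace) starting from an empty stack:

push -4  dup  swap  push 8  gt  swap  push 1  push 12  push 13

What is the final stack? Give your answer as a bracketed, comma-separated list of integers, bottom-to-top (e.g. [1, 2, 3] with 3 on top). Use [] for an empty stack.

Answer: [0, -4, 1, 12, 13]

Derivation:
After 'push -4': [-4]
After 'dup': [-4, -4]
After 'swap': [-4, -4]
After 'push 8': [-4, -4, 8]
After 'gt': [-4, 0]
After 'swap': [0, -4]
After 'push 1': [0, -4, 1]
After 'push 12': [0, -4, 1, 12]
After 'push 13': [0, -4, 1, 12, 13]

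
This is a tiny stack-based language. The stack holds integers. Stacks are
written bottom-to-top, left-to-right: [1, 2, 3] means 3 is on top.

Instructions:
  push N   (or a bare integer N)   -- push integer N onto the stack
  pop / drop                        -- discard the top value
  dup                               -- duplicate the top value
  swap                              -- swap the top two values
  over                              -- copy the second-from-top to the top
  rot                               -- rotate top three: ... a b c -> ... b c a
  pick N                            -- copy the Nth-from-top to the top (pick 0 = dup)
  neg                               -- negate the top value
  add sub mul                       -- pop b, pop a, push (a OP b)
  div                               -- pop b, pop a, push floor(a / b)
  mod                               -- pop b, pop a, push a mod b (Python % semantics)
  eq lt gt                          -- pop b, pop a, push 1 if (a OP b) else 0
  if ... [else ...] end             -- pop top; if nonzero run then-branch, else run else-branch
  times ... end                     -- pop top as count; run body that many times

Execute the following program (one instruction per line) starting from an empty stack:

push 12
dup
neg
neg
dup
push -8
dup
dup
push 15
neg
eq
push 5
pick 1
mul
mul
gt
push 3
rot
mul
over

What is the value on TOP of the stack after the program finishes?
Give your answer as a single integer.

After 'push 12': [12]
After 'dup': [12, 12]
After 'neg': [12, -12]
After 'neg': [12, 12]
After 'dup': [12, 12, 12]
After 'push -8': [12, 12, 12, -8]
After 'dup': [12, 12, 12, -8, -8]
After 'dup': [12, 12, 12, -8, -8, -8]
After 'push 15': [12, 12, 12, -8, -8, -8, 15]
After 'neg': [12, 12, 12, -8, -8, -8, -15]
After 'eq': [12, 12, 12, -8, -8, 0]
After 'push 5': [12, 12, 12, -8, -8, 0, 5]
After 'pick 1': [12, 12, 12, -8, -8, 0, 5, 0]
After 'mul': [12, 12, 12, -8, -8, 0, 0]
After 'mul': [12, 12, 12, -8, -8, 0]
After 'gt': [12, 12, 12, -8, 0]
After 'push 3': [12, 12, 12, -8, 0, 3]
After 'rot': [12, 12, 12, 0, 3, -8]
After 'mul': [12, 12, 12, 0, -24]
After 'over': [12, 12, 12, 0, -24, 0]

Answer: 0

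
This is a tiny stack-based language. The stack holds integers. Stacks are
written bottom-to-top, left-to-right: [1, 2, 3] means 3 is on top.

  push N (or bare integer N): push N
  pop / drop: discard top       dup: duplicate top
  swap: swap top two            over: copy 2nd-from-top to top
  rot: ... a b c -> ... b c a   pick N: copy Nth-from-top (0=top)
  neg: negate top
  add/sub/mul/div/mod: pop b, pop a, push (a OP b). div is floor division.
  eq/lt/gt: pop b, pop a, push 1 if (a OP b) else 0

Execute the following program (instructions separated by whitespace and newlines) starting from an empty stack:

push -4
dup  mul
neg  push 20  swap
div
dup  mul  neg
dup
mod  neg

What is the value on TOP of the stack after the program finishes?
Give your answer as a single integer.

Answer: 0

Derivation:
After 'push -4': [-4]
After 'dup': [-4, -4]
After 'mul': [16]
After 'neg': [-16]
After 'push 20': [-16, 20]
After 'swap': [20, -16]
After 'div': [-2]
After 'dup': [-2, -2]
After 'mul': [4]
After 'neg': [-4]
After 'dup': [-4, -4]
After 'mod': [0]
After 'neg': [0]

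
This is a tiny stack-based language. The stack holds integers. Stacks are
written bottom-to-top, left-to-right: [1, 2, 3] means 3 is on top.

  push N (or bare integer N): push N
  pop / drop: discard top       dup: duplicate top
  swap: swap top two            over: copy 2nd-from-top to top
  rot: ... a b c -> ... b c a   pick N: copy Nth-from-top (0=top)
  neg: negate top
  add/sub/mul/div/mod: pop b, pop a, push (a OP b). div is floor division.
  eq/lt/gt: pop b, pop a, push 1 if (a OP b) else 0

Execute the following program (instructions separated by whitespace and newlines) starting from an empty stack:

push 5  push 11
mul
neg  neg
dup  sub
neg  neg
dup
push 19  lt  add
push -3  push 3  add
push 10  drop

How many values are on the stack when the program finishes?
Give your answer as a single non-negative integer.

Answer: 2

Derivation:
After 'push 5': stack = [5] (depth 1)
After 'push 11': stack = [5, 11] (depth 2)
After 'mul': stack = [55] (depth 1)
After 'neg': stack = [-55] (depth 1)
After 'neg': stack = [55] (depth 1)
After 'dup': stack = [55, 55] (depth 2)
After 'sub': stack = [0] (depth 1)
After 'neg': stack = [0] (depth 1)
After 'neg': stack = [0] (depth 1)
After 'dup': stack = [0, 0] (depth 2)
After 'push 19': stack = [0, 0, 19] (depth 3)
After 'lt': stack = [0, 1] (depth 2)
After 'add': stack = [1] (depth 1)
After 'push -3': stack = [1, -3] (depth 2)
After 'push 3': stack = [1, -3, 3] (depth 3)
After 'add': stack = [1, 0] (depth 2)
After 'push 10': stack = [1, 0, 10] (depth 3)
After 'drop': stack = [1, 0] (depth 2)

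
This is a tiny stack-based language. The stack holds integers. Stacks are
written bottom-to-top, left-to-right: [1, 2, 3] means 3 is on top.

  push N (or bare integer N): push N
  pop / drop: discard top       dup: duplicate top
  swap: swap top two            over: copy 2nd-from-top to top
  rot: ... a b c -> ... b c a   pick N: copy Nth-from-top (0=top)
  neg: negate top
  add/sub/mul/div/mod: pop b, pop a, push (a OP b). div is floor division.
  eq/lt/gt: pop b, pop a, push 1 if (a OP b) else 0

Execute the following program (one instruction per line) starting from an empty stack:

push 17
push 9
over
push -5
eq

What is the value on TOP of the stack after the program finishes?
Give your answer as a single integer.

Answer: 0

Derivation:
After 'push 17': [17]
After 'push 9': [17, 9]
After 'over': [17, 9, 17]
After 'push -5': [17, 9, 17, -5]
After 'eq': [17, 9, 0]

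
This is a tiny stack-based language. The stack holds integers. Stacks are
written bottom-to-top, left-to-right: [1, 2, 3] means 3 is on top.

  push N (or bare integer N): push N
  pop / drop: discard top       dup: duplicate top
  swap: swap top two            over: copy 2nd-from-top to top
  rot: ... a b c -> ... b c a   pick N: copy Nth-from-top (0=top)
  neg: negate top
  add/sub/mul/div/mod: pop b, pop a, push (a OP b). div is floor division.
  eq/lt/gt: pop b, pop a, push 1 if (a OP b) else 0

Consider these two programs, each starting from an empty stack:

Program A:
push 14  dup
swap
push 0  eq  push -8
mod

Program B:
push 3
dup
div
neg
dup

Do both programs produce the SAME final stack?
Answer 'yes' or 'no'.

Program A trace:
  After 'push 14': [14]
  After 'dup': [14, 14]
  After 'swap': [14, 14]
  After 'push 0': [14, 14, 0]
  After 'eq': [14, 0]
  After 'push -8': [14, 0, -8]
  After 'mod': [14, 0]
Program A final stack: [14, 0]

Program B trace:
  After 'push 3': [3]
  After 'dup': [3, 3]
  After 'div': [1]
  After 'neg': [-1]
  After 'dup': [-1, -1]
Program B final stack: [-1, -1]
Same: no

Answer: no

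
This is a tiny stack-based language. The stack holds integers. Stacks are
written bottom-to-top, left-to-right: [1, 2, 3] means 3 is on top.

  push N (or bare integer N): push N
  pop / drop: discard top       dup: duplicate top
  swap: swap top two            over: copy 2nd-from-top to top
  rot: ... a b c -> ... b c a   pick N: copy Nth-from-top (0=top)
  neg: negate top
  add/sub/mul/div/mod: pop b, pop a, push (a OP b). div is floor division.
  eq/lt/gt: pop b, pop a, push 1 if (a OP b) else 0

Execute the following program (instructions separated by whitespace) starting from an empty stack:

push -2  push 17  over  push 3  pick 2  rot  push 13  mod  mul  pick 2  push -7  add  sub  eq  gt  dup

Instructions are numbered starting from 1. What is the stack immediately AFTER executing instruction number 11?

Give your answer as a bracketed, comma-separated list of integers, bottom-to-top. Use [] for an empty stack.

Step 1 ('push -2'): [-2]
Step 2 ('push 17'): [-2, 17]
Step 3 ('over'): [-2, 17, -2]
Step 4 ('push 3'): [-2, 17, -2, 3]
Step 5 ('pick 2'): [-2, 17, -2, 3, 17]
Step 6 ('rot'): [-2, 17, 3, 17, -2]
Step 7 ('push 13'): [-2, 17, 3, 17, -2, 13]
Step 8 ('mod'): [-2, 17, 3, 17, 11]
Step 9 ('mul'): [-2, 17, 3, 187]
Step 10 ('pick 2'): [-2, 17, 3, 187, 17]
Step 11 ('push -7'): [-2, 17, 3, 187, 17, -7]

Answer: [-2, 17, 3, 187, 17, -7]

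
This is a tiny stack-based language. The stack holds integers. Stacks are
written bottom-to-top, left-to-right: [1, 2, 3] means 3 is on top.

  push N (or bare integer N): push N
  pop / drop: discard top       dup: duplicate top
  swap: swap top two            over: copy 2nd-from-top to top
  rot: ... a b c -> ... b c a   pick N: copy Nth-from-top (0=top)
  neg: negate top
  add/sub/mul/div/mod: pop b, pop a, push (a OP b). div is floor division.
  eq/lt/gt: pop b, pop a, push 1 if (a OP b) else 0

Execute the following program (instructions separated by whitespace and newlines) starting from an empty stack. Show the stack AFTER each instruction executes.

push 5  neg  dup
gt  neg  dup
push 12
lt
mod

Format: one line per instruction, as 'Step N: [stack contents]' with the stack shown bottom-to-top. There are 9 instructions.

Step 1: [5]
Step 2: [-5]
Step 3: [-5, -5]
Step 4: [0]
Step 5: [0]
Step 6: [0, 0]
Step 7: [0, 0, 12]
Step 8: [0, 1]
Step 9: [0]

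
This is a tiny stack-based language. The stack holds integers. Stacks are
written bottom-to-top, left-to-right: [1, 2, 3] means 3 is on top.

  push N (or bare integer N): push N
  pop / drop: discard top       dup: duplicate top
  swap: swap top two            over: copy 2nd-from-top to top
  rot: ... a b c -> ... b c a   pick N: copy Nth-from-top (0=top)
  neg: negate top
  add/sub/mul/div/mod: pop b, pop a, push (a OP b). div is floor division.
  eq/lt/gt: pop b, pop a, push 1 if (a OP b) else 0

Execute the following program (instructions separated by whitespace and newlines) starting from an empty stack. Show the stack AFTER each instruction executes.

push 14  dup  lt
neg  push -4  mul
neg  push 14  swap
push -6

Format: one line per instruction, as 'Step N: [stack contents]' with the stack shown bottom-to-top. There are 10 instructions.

Step 1: [14]
Step 2: [14, 14]
Step 3: [0]
Step 4: [0]
Step 5: [0, -4]
Step 6: [0]
Step 7: [0]
Step 8: [0, 14]
Step 9: [14, 0]
Step 10: [14, 0, -6]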